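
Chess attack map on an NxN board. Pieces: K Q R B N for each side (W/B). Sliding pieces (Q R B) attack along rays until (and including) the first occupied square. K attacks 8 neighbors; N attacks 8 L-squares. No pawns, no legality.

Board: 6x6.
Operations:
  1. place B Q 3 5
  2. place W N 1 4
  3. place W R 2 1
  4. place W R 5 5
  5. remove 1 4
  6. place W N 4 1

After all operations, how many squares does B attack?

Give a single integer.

Answer: 15

Derivation:
Op 1: place BQ@(3,5)
Op 2: place WN@(1,4)
Op 3: place WR@(2,1)
Op 4: place WR@(5,5)
Op 5: remove (1,4)
Op 6: place WN@(4,1)
Per-piece attacks for B:
  BQ@(3,5): attacks (3,4) (3,3) (3,2) (3,1) (3,0) (4,5) (5,5) (2,5) (1,5) (0,5) (4,4) (5,3) (2,4) (1,3) (0,2) [ray(1,0) blocked at (5,5)]
Union (15 distinct): (0,2) (0,5) (1,3) (1,5) (2,4) (2,5) (3,0) (3,1) (3,2) (3,3) (3,4) (4,4) (4,5) (5,3) (5,5)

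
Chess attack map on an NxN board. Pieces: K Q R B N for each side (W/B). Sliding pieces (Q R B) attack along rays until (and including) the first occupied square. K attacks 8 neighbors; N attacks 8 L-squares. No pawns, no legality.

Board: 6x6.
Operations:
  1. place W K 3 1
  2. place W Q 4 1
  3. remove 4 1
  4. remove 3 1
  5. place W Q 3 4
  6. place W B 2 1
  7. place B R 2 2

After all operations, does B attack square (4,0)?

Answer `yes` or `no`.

Answer: no

Derivation:
Op 1: place WK@(3,1)
Op 2: place WQ@(4,1)
Op 3: remove (4,1)
Op 4: remove (3,1)
Op 5: place WQ@(3,4)
Op 6: place WB@(2,1)
Op 7: place BR@(2,2)
Per-piece attacks for B:
  BR@(2,2): attacks (2,3) (2,4) (2,5) (2,1) (3,2) (4,2) (5,2) (1,2) (0,2) [ray(0,-1) blocked at (2,1)]
B attacks (4,0): no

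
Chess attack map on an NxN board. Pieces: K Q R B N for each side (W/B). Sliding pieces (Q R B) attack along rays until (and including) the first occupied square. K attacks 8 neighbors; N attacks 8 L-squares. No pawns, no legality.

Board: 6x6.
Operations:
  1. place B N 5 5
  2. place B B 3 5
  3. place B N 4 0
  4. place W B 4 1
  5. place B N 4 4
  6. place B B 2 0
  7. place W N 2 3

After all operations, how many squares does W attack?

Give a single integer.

Answer: 13

Derivation:
Op 1: place BN@(5,5)
Op 2: place BB@(3,5)
Op 3: place BN@(4,0)
Op 4: place WB@(4,1)
Op 5: place BN@(4,4)
Op 6: place BB@(2,0)
Op 7: place WN@(2,3)
Per-piece attacks for W:
  WN@(2,3): attacks (3,5) (4,4) (1,5) (0,4) (3,1) (4,2) (1,1) (0,2)
  WB@(4,1): attacks (5,2) (5,0) (3,2) (2,3) (3,0) [ray(-1,1) blocked at (2,3)]
Union (13 distinct): (0,2) (0,4) (1,1) (1,5) (2,3) (3,0) (3,1) (3,2) (3,5) (4,2) (4,4) (5,0) (5,2)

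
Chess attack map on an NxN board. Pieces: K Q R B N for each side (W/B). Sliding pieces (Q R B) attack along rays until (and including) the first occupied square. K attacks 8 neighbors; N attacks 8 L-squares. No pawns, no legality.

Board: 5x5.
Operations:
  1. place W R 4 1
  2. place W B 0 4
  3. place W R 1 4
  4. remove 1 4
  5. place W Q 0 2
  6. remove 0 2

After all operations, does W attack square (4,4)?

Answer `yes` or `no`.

Op 1: place WR@(4,1)
Op 2: place WB@(0,4)
Op 3: place WR@(1,4)
Op 4: remove (1,4)
Op 5: place WQ@(0,2)
Op 6: remove (0,2)
Per-piece attacks for W:
  WB@(0,4): attacks (1,3) (2,2) (3,1) (4,0)
  WR@(4,1): attacks (4,2) (4,3) (4,4) (4,0) (3,1) (2,1) (1,1) (0,1)
W attacks (4,4): yes

Answer: yes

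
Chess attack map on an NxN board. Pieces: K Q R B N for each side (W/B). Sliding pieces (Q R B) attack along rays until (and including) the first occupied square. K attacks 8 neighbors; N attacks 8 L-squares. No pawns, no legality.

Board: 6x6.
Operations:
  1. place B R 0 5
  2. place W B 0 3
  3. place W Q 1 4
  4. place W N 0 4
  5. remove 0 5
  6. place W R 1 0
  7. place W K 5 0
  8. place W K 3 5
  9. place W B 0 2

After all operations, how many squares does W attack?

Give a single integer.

Answer: 26

Derivation:
Op 1: place BR@(0,5)
Op 2: place WB@(0,3)
Op 3: place WQ@(1,4)
Op 4: place WN@(0,4)
Op 5: remove (0,5)
Op 6: place WR@(1,0)
Op 7: place WK@(5,0)
Op 8: place WK@(3,5)
Op 9: place WB@(0,2)
Per-piece attacks for W:
  WB@(0,2): attacks (1,3) (2,4) (3,5) (1,1) (2,0) [ray(1,1) blocked at (3,5)]
  WB@(0,3): attacks (1,4) (1,2) (2,1) (3,0) [ray(1,1) blocked at (1,4)]
  WN@(0,4): attacks (2,5) (1,2) (2,3)
  WR@(1,0): attacks (1,1) (1,2) (1,3) (1,4) (2,0) (3,0) (4,0) (5,0) (0,0) [ray(0,1) blocked at (1,4); ray(1,0) blocked at (5,0)]
  WQ@(1,4): attacks (1,5) (1,3) (1,2) (1,1) (1,0) (2,4) (3,4) (4,4) (5,4) (0,4) (2,5) (2,3) (3,2) (4,1) (5,0) (0,5) (0,3) [ray(0,-1) blocked at (1,0); ray(-1,0) blocked at (0,4); ray(1,-1) blocked at (5,0); ray(-1,-1) blocked at (0,3)]
  WK@(3,5): attacks (3,4) (4,5) (2,5) (4,4) (2,4)
  WK@(5,0): attacks (5,1) (4,0) (4,1)
Union (26 distinct): (0,0) (0,3) (0,4) (0,5) (1,0) (1,1) (1,2) (1,3) (1,4) (1,5) (2,0) (2,1) (2,3) (2,4) (2,5) (3,0) (3,2) (3,4) (3,5) (4,0) (4,1) (4,4) (4,5) (5,0) (5,1) (5,4)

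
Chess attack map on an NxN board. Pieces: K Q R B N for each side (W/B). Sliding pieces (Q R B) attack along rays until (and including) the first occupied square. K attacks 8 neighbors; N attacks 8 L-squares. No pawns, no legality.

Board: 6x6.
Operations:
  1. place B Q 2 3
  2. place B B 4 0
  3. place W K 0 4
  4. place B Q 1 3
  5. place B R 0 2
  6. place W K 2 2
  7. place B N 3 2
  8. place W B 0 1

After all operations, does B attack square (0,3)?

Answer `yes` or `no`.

Op 1: place BQ@(2,3)
Op 2: place BB@(4,0)
Op 3: place WK@(0,4)
Op 4: place BQ@(1,3)
Op 5: place BR@(0,2)
Op 6: place WK@(2,2)
Op 7: place BN@(3,2)
Op 8: place WB@(0,1)
Per-piece attacks for B:
  BR@(0,2): attacks (0,3) (0,4) (0,1) (1,2) (2,2) [ray(0,1) blocked at (0,4); ray(0,-1) blocked at (0,1); ray(1,0) blocked at (2,2)]
  BQ@(1,3): attacks (1,4) (1,5) (1,2) (1,1) (1,0) (2,3) (0,3) (2,4) (3,5) (2,2) (0,4) (0,2) [ray(1,0) blocked at (2,3); ray(1,-1) blocked at (2,2); ray(-1,1) blocked at (0,4); ray(-1,-1) blocked at (0,2)]
  BQ@(2,3): attacks (2,4) (2,5) (2,2) (3,3) (4,3) (5,3) (1,3) (3,4) (4,5) (3,2) (1,4) (0,5) (1,2) (0,1) [ray(0,-1) blocked at (2,2); ray(-1,0) blocked at (1,3); ray(1,-1) blocked at (3,2); ray(-1,-1) blocked at (0,1)]
  BN@(3,2): attacks (4,4) (5,3) (2,4) (1,3) (4,0) (5,1) (2,0) (1,1)
  BB@(4,0): attacks (5,1) (3,1) (2,2) [ray(-1,1) blocked at (2,2)]
B attacks (0,3): yes

Answer: yes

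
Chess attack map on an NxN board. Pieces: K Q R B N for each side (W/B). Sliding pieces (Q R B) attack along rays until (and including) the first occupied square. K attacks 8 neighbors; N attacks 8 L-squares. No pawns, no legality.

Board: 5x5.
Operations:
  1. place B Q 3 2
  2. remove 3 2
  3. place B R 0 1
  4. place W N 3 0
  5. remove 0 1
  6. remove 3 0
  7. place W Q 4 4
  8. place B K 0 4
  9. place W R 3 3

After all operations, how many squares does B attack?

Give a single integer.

Op 1: place BQ@(3,2)
Op 2: remove (3,2)
Op 3: place BR@(0,1)
Op 4: place WN@(3,0)
Op 5: remove (0,1)
Op 6: remove (3,0)
Op 7: place WQ@(4,4)
Op 8: place BK@(0,4)
Op 9: place WR@(3,3)
Per-piece attacks for B:
  BK@(0,4): attacks (0,3) (1,4) (1,3)
Union (3 distinct): (0,3) (1,3) (1,4)

Answer: 3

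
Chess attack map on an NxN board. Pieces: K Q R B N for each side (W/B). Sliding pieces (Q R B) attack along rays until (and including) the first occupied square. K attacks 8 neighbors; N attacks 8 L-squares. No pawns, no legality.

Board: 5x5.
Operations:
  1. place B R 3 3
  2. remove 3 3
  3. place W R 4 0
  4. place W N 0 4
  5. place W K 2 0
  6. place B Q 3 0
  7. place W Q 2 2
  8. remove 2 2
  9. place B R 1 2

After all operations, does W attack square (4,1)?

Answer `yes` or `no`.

Answer: yes

Derivation:
Op 1: place BR@(3,3)
Op 2: remove (3,3)
Op 3: place WR@(4,0)
Op 4: place WN@(0,4)
Op 5: place WK@(2,0)
Op 6: place BQ@(3,0)
Op 7: place WQ@(2,2)
Op 8: remove (2,2)
Op 9: place BR@(1,2)
Per-piece attacks for W:
  WN@(0,4): attacks (1,2) (2,3)
  WK@(2,0): attacks (2,1) (3,0) (1,0) (3,1) (1,1)
  WR@(4,0): attacks (4,1) (4,2) (4,3) (4,4) (3,0) [ray(-1,0) blocked at (3,0)]
W attacks (4,1): yes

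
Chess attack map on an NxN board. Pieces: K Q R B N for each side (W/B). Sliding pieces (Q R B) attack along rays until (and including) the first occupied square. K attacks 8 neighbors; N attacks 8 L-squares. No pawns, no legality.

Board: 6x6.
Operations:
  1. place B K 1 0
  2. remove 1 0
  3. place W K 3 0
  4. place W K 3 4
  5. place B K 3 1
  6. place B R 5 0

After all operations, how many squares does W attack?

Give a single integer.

Op 1: place BK@(1,0)
Op 2: remove (1,0)
Op 3: place WK@(3,0)
Op 4: place WK@(3,4)
Op 5: place BK@(3,1)
Op 6: place BR@(5,0)
Per-piece attacks for W:
  WK@(3,0): attacks (3,1) (4,0) (2,0) (4,1) (2,1)
  WK@(3,4): attacks (3,5) (3,3) (4,4) (2,4) (4,5) (4,3) (2,5) (2,3)
Union (13 distinct): (2,0) (2,1) (2,3) (2,4) (2,5) (3,1) (3,3) (3,5) (4,0) (4,1) (4,3) (4,4) (4,5)

Answer: 13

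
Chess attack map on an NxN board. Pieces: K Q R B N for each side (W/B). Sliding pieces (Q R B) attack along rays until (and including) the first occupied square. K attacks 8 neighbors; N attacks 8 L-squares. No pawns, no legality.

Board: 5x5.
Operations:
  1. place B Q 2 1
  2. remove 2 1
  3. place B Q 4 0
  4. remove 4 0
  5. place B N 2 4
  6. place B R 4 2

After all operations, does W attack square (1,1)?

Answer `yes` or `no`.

Op 1: place BQ@(2,1)
Op 2: remove (2,1)
Op 3: place BQ@(4,0)
Op 4: remove (4,0)
Op 5: place BN@(2,4)
Op 6: place BR@(4,2)
Per-piece attacks for W:
W attacks (1,1): no

Answer: no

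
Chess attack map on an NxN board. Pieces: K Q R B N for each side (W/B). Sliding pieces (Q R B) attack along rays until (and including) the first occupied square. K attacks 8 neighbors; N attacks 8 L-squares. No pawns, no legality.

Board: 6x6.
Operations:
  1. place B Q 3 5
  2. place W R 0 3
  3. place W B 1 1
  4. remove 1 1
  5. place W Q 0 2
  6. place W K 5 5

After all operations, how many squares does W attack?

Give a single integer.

Op 1: place BQ@(3,5)
Op 2: place WR@(0,3)
Op 3: place WB@(1,1)
Op 4: remove (1,1)
Op 5: place WQ@(0,2)
Op 6: place WK@(5,5)
Per-piece attacks for W:
  WQ@(0,2): attacks (0,3) (0,1) (0,0) (1,2) (2,2) (3,2) (4,2) (5,2) (1,3) (2,4) (3,5) (1,1) (2,0) [ray(0,1) blocked at (0,3); ray(1,1) blocked at (3,5)]
  WR@(0,3): attacks (0,4) (0,5) (0,2) (1,3) (2,3) (3,3) (4,3) (5,3) [ray(0,-1) blocked at (0,2)]
  WK@(5,5): attacks (5,4) (4,5) (4,4)
Union (23 distinct): (0,0) (0,1) (0,2) (0,3) (0,4) (0,5) (1,1) (1,2) (1,3) (2,0) (2,2) (2,3) (2,4) (3,2) (3,3) (3,5) (4,2) (4,3) (4,4) (4,5) (5,2) (5,3) (5,4)

Answer: 23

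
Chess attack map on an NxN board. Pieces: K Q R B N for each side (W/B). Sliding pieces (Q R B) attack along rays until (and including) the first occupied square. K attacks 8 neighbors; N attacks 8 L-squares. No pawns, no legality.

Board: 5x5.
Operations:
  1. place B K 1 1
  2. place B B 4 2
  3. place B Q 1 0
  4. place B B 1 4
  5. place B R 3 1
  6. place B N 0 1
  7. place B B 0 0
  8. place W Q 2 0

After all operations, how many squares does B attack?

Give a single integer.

Answer: 20

Derivation:
Op 1: place BK@(1,1)
Op 2: place BB@(4,2)
Op 3: place BQ@(1,0)
Op 4: place BB@(1,4)
Op 5: place BR@(3,1)
Op 6: place BN@(0,1)
Op 7: place BB@(0,0)
Op 8: place WQ@(2,0)
Per-piece attacks for B:
  BB@(0,0): attacks (1,1) [ray(1,1) blocked at (1,1)]
  BN@(0,1): attacks (1,3) (2,2) (2,0)
  BQ@(1,0): attacks (1,1) (2,0) (0,0) (2,1) (3,2) (4,3) (0,1) [ray(0,1) blocked at (1,1); ray(1,0) blocked at (2,0); ray(-1,0) blocked at (0,0); ray(-1,1) blocked at (0,1)]
  BK@(1,1): attacks (1,2) (1,0) (2,1) (0,1) (2,2) (2,0) (0,2) (0,0)
  BB@(1,4): attacks (2,3) (3,2) (4,1) (0,3)
  BR@(3,1): attacks (3,2) (3,3) (3,4) (3,0) (4,1) (2,1) (1,1) [ray(-1,0) blocked at (1,1)]
  BB@(4,2): attacks (3,3) (2,4) (3,1) [ray(-1,-1) blocked at (3,1)]
Union (20 distinct): (0,0) (0,1) (0,2) (0,3) (1,0) (1,1) (1,2) (1,3) (2,0) (2,1) (2,2) (2,3) (2,4) (3,0) (3,1) (3,2) (3,3) (3,4) (4,1) (4,3)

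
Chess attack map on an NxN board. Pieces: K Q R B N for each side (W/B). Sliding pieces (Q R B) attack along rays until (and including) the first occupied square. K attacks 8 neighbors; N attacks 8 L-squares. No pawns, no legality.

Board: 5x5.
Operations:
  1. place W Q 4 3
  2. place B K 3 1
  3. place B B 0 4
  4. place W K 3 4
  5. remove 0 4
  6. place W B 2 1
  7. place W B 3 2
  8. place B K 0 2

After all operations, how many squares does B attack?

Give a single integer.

Op 1: place WQ@(4,3)
Op 2: place BK@(3,1)
Op 3: place BB@(0,4)
Op 4: place WK@(3,4)
Op 5: remove (0,4)
Op 6: place WB@(2,1)
Op 7: place WB@(3,2)
Op 8: place BK@(0,2)
Per-piece attacks for B:
  BK@(0,2): attacks (0,3) (0,1) (1,2) (1,3) (1,1)
  BK@(3,1): attacks (3,2) (3,0) (4,1) (2,1) (4,2) (4,0) (2,2) (2,0)
Union (13 distinct): (0,1) (0,3) (1,1) (1,2) (1,3) (2,0) (2,1) (2,2) (3,0) (3,2) (4,0) (4,1) (4,2)

Answer: 13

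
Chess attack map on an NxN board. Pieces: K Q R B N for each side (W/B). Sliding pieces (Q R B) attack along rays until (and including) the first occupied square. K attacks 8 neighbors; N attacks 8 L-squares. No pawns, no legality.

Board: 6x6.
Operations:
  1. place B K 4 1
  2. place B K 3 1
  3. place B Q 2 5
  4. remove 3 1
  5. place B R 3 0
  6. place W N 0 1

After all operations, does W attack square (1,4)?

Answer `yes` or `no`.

Op 1: place BK@(4,1)
Op 2: place BK@(3,1)
Op 3: place BQ@(2,5)
Op 4: remove (3,1)
Op 5: place BR@(3,0)
Op 6: place WN@(0,1)
Per-piece attacks for W:
  WN@(0,1): attacks (1,3) (2,2) (2,0)
W attacks (1,4): no

Answer: no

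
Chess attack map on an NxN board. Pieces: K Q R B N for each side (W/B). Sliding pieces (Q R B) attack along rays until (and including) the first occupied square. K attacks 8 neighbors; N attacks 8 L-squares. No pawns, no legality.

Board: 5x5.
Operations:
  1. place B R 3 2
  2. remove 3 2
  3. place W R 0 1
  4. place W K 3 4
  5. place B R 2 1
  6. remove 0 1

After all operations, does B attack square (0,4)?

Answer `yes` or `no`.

Op 1: place BR@(3,2)
Op 2: remove (3,2)
Op 3: place WR@(0,1)
Op 4: place WK@(3,4)
Op 5: place BR@(2,1)
Op 6: remove (0,1)
Per-piece attacks for B:
  BR@(2,1): attacks (2,2) (2,3) (2,4) (2,0) (3,1) (4,1) (1,1) (0,1)
B attacks (0,4): no

Answer: no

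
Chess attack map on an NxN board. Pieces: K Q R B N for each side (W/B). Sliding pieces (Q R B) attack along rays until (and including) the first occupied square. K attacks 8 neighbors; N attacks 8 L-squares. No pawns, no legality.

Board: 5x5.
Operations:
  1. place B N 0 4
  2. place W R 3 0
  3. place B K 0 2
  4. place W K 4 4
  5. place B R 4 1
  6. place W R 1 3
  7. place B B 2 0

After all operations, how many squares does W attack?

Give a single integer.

Op 1: place BN@(0,4)
Op 2: place WR@(3,0)
Op 3: place BK@(0,2)
Op 4: place WK@(4,4)
Op 5: place BR@(4,1)
Op 6: place WR@(1,3)
Op 7: place BB@(2,0)
Per-piece attacks for W:
  WR@(1,3): attacks (1,4) (1,2) (1,1) (1,0) (2,3) (3,3) (4,3) (0,3)
  WR@(3,0): attacks (3,1) (3,2) (3,3) (3,4) (4,0) (2,0) [ray(-1,0) blocked at (2,0)]
  WK@(4,4): attacks (4,3) (3,4) (3,3)
Union (13 distinct): (0,3) (1,0) (1,1) (1,2) (1,4) (2,0) (2,3) (3,1) (3,2) (3,3) (3,4) (4,0) (4,3)

Answer: 13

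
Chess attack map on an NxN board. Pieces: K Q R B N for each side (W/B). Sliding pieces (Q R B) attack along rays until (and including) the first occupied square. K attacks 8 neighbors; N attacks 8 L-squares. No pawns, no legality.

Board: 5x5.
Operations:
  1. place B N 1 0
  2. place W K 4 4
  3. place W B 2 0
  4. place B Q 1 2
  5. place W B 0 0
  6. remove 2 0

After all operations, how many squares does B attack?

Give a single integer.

Op 1: place BN@(1,0)
Op 2: place WK@(4,4)
Op 3: place WB@(2,0)
Op 4: place BQ@(1,2)
Op 5: place WB@(0,0)
Op 6: remove (2,0)
Per-piece attacks for B:
  BN@(1,0): attacks (2,2) (3,1) (0,2)
  BQ@(1,2): attacks (1,3) (1,4) (1,1) (1,0) (2,2) (3,2) (4,2) (0,2) (2,3) (3,4) (2,1) (3,0) (0,3) (0,1) [ray(0,-1) blocked at (1,0)]
Union (15 distinct): (0,1) (0,2) (0,3) (1,0) (1,1) (1,3) (1,4) (2,1) (2,2) (2,3) (3,0) (3,1) (3,2) (3,4) (4,2)

Answer: 15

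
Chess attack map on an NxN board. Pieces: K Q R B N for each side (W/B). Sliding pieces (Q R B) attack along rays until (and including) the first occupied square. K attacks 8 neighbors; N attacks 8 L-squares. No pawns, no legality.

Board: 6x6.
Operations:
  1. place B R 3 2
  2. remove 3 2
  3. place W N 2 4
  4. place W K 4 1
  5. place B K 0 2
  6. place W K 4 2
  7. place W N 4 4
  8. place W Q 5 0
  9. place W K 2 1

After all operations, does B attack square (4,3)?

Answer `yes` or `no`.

Answer: no

Derivation:
Op 1: place BR@(3,2)
Op 2: remove (3,2)
Op 3: place WN@(2,4)
Op 4: place WK@(4,1)
Op 5: place BK@(0,2)
Op 6: place WK@(4,2)
Op 7: place WN@(4,4)
Op 8: place WQ@(5,0)
Op 9: place WK@(2,1)
Per-piece attacks for B:
  BK@(0,2): attacks (0,3) (0,1) (1,2) (1,3) (1,1)
B attacks (4,3): no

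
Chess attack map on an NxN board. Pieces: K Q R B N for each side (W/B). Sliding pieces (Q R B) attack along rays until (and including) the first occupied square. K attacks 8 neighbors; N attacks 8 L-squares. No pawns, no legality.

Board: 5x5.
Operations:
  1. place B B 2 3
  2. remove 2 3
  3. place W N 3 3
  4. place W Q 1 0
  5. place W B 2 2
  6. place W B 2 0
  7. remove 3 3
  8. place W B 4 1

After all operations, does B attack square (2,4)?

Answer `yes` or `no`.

Answer: no

Derivation:
Op 1: place BB@(2,3)
Op 2: remove (2,3)
Op 3: place WN@(3,3)
Op 4: place WQ@(1,0)
Op 5: place WB@(2,2)
Op 6: place WB@(2,0)
Op 7: remove (3,3)
Op 8: place WB@(4,1)
Per-piece attacks for B:
B attacks (2,4): no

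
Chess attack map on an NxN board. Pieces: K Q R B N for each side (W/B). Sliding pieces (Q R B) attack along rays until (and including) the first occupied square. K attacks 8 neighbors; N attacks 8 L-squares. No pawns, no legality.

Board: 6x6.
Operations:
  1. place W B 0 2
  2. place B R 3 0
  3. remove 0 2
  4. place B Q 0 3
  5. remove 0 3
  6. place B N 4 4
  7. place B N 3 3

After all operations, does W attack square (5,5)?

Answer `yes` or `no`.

Answer: no

Derivation:
Op 1: place WB@(0,2)
Op 2: place BR@(3,0)
Op 3: remove (0,2)
Op 4: place BQ@(0,3)
Op 5: remove (0,3)
Op 6: place BN@(4,4)
Op 7: place BN@(3,3)
Per-piece attacks for W:
W attacks (5,5): no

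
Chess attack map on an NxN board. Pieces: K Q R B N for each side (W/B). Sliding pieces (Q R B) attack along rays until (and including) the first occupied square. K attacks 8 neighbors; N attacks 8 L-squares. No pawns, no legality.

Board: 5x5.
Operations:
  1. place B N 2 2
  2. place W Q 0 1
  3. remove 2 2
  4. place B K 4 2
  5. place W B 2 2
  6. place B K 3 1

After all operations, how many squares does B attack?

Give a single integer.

Answer: 11

Derivation:
Op 1: place BN@(2,2)
Op 2: place WQ@(0,1)
Op 3: remove (2,2)
Op 4: place BK@(4,2)
Op 5: place WB@(2,2)
Op 6: place BK@(3,1)
Per-piece attacks for B:
  BK@(3,1): attacks (3,2) (3,0) (4,1) (2,1) (4,2) (4,0) (2,2) (2,0)
  BK@(4,2): attacks (4,3) (4,1) (3,2) (3,3) (3,1)
Union (11 distinct): (2,0) (2,1) (2,2) (3,0) (3,1) (3,2) (3,3) (4,0) (4,1) (4,2) (4,3)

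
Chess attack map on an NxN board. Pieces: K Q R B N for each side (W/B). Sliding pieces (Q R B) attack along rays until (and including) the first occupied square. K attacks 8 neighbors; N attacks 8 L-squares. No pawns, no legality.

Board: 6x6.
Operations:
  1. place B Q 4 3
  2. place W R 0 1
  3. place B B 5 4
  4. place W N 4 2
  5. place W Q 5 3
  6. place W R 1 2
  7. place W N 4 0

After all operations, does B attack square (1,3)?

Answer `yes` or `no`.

Answer: yes

Derivation:
Op 1: place BQ@(4,3)
Op 2: place WR@(0,1)
Op 3: place BB@(5,4)
Op 4: place WN@(4,2)
Op 5: place WQ@(5,3)
Op 6: place WR@(1,2)
Op 7: place WN@(4,0)
Per-piece attacks for B:
  BQ@(4,3): attacks (4,4) (4,5) (4,2) (5,3) (3,3) (2,3) (1,3) (0,3) (5,4) (5,2) (3,4) (2,5) (3,2) (2,1) (1,0) [ray(0,-1) blocked at (4,2); ray(1,0) blocked at (5,3); ray(1,1) blocked at (5,4)]
  BB@(5,4): attacks (4,5) (4,3) [ray(-1,-1) blocked at (4,3)]
B attacks (1,3): yes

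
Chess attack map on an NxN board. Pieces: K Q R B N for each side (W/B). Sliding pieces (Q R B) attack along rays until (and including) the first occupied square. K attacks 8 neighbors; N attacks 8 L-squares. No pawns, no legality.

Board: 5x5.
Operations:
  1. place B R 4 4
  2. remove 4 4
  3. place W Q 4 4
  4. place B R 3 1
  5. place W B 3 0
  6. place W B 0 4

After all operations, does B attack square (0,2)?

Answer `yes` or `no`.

Op 1: place BR@(4,4)
Op 2: remove (4,4)
Op 3: place WQ@(4,4)
Op 4: place BR@(3,1)
Op 5: place WB@(3,0)
Op 6: place WB@(0,4)
Per-piece attacks for B:
  BR@(3,1): attacks (3,2) (3,3) (3,4) (3,0) (4,1) (2,1) (1,1) (0,1) [ray(0,-1) blocked at (3,0)]
B attacks (0,2): no

Answer: no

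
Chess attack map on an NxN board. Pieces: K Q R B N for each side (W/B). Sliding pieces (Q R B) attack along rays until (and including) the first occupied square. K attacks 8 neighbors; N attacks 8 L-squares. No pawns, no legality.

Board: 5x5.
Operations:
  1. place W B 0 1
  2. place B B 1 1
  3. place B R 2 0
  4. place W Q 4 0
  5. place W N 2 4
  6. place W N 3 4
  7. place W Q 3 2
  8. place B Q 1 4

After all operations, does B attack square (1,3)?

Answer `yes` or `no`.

Answer: yes

Derivation:
Op 1: place WB@(0,1)
Op 2: place BB@(1,1)
Op 3: place BR@(2,0)
Op 4: place WQ@(4,0)
Op 5: place WN@(2,4)
Op 6: place WN@(3,4)
Op 7: place WQ@(3,2)
Op 8: place BQ@(1,4)
Per-piece attacks for B:
  BB@(1,1): attacks (2,2) (3,3) (4,4) (2,0) (0,2) (0,0) [ray(1,-1) blocked at (2,0)]
  BQ@(1,4): attacks (1,3) (1,2) (1,1) (2,4) (0,4) (2,3) (3,2) (0,3) [ray(0,-1) blocked at (1,1); ray(1,0) blocked at (2,4); ray(1,-1) blocked at (3,2)]
  BR@(2,0): attacks (2,1) (2,2) (2,3) (2,4) (3,0) (4,0) (1,0) (0,0) [ray(0,1) blocked at (2,4); ray(1,0) blocked at (4,0)]
B attacks (1,3): yes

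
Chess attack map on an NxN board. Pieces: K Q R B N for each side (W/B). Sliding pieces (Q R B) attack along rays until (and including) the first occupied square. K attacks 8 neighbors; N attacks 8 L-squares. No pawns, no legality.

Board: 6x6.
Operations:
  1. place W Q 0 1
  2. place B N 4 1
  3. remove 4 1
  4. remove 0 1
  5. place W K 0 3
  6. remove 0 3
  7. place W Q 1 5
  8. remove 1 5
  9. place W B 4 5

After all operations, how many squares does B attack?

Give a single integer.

Op 1: place WQ@(0,1)
Op 2: place BN@(4,1)
Op 3: remove (4,1)
Op 4: remove (0,1)
Op 5: place WK@(0,3)
Op 6: remove (0,3)
Op 7: place WQ@(1,5)
Op 8: remove (1,5)
Op 9: place WB@(4,5)
Per-piece attacks for B:
Union (0 distinct): (none)

Answer: 0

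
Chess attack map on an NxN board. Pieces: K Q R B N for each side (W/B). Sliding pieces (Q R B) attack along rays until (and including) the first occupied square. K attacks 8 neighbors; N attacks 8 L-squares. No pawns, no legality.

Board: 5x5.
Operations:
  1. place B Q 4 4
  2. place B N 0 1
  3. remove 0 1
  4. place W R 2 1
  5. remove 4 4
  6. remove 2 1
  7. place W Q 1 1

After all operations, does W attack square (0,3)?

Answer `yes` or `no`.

Op 1: place BQ@(4,4)
Op 2: place BN@(0,1)
Op 3: remove (0,1)
Op 4: place WR@(2,1)
Op 5: remove (4,4)
Op 6: remove (2,1)
Op 7: place WQ@(1,1)
Per-piece attacks for W:
  WQ@(1,1): attacks (1,2) (1,3) (1,4) (1,0) (2,1) (3,1) (4,1) (0,1) (2,2) (3,3) (4,4) (2,0) (0,2) (0,0)
W attacks (0,3): no

Answer: no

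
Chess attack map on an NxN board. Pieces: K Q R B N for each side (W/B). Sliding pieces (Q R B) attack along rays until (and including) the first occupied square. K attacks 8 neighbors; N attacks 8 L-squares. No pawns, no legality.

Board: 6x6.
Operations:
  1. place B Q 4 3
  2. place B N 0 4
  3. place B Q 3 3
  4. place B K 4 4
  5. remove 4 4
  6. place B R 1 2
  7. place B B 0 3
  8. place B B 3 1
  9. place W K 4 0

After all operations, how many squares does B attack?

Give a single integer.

Op 1: place BQ@(4,3)
Op 2: place BN@(0,4)
Op 3: place BQ@(3,3)
Op 4: place BK@(4,4)
Op 5: remove (4,4)
Op 6: place BR@(1,2)
Op 7: place BB@(0,3)
Op 8: place BB@(3,1)
Op 9: place WK@(4,0)
Per-piece attacks for B:
  BB@(0,3): attacks (1,4) (2,5) (1,2) [ray(1,-1) blocked at (1,2)]
  BN@(0,4): attacks (2,5) (1,2) (2,3)
  BR@(1,2): attacks (1,3) (1,4) (1,5) (1,1) (1,0) (2,2) (3,2) (4,2) (5,2) (0,2)
  BB@(3,1): attacks (4,2) (5,3) (4,0) (2,2) (1,3) (0,4) (2,0) [ray(1,-1) blocked at (4,0); ray(-1,1) blocked at (0,4)]
  BQ@(3,3): attacks (3,4) (3,5) (3,2) (3,1) (4,3) (2,3) (1,3) (0,3) (4,4) (5,5) (4,2) (5,1) (2,4) (1,5) (2,2) (1,1) (0,0) [ray(0,-1) blocked at (3,1); ray(1,0) blocked at (4,3); ray(-1,0) blocked at (0,3)]
  BQ@(4,3): attacks (4,4) (4,5) (4,2) (4,1) (4,0) (5,3) (3,3) (5,4) (5,2) (3,4) (2,5) (3,2) (2,1) (1,0) [ray(0,-1) blocked at (4,0); ray(-1,0) blocked at (3,3)]
Union (32 distinct): (0,0) (0,2) (0,3) (0,4) (1,0) (1,1) (1,2) (1,3) (1,4) (1,5) (2,0) (2,1) (2,2) (2,3) (2,4) (2,5) (3,1) (3,2) (3,3) (3,4) (3,5) (4,0) (4,1) (4,2) (4,3) (4,4) (4,5) (5,1) (5,2) (5,3) (5,4) (5,5)

Answer: 32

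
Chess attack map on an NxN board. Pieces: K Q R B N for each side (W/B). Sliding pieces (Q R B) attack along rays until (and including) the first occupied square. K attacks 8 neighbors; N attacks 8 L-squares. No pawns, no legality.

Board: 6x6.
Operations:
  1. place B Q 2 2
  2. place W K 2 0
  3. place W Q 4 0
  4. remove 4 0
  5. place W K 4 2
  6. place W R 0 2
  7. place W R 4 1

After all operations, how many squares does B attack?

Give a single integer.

Op 1: place BQ@(2,2)
Op 2: place WK@(2,0)
Op 3: place WQ@(4,0)
Op 4: remove (4,0)
Op 5: place WK@(4,2)
Op 6: place WR@(0,2)
Op 7: place WR@(4,1)
Per-piece attacks for B:
  BQ@(2,2): attacks (2,3) (2,4) (2,5) (2,1) (2,0) (3,2) (4,2) (1,2) (0,2) (3,3) (4,4) (5,5) (3,1) (4,0) (1,3) (0,4) (1,1) (0,0) [ray(0,-1) blocked at (2,0); ray(1,0) blocked at (4,2); ray(-1,0) blocked at (0,2)]
Union (18 distinct): (0,0) (0,2) (0,4) (1,1) (1,2) (1,3) (2,0) (2,1) (2,3) (2,4) (2,5) (3,1) (3,2) (3,3) (4,0) (4,2) (4,4) (5,5)

Answer: 18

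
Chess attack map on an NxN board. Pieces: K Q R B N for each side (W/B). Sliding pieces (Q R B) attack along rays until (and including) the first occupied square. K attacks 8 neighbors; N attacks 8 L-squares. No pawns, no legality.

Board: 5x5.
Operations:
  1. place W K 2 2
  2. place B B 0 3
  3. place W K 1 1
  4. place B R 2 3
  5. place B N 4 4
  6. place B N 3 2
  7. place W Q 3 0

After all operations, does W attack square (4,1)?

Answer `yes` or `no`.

Op 1: place WK@(2,2)
Op 2: place BB@(0,3)
Op 3: place WK@(1,1)
Op 4: place BR@(2,3)
Op 5: place BN@(4,4)
Op 6: place BN@(3,2)
Op 7: place WQ@(3,0)
Per-piece attacks for W:
  WK@(1,1): attacks (1,2) (1,0) (2,1) (0,1) (2,2) (2,0) (0,2) (0,0)
  WK@(2,2): attacks (2,3) (2,1) (3,2) (1,2) (3,3) (3,1) (1,3) (1,1)
  WQ@(3,0): attacks (3,1) (3,2) (4,0) (2,0) (1,0) (0,0) (4,1) (2,1) (1,2) (0,3) [ray(0,1) blocked at (3,2); ray(-1,1) blocked at (0,3)]
W attacks (4,1): yes

Answer: yes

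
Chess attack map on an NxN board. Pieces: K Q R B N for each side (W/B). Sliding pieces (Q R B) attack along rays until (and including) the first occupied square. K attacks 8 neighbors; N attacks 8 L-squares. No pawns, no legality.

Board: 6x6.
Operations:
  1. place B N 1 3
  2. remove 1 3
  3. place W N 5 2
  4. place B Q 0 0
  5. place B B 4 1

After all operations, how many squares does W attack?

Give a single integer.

Op 1: place BN@(1,3)
Op 2: remove (1,3)
Op 3: place WN@(5,2)
Op 4: place BQ@(0,0)
Op 5: place BB@(4,1)
Per-piece attacks for W:
  WN@(5,2): attacks (4,4) (3,3) (4,0) (3,1)
Union (4 distinct): (3,1) (3,3) (4,0) (4,4)

Answer: 4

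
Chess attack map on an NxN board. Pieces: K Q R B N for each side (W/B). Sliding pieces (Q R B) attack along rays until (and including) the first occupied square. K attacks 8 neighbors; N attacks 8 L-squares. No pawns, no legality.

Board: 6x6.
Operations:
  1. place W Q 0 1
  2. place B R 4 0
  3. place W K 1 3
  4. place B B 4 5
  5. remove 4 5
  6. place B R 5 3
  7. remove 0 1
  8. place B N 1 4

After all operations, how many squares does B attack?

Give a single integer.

Answer: 20

Derivation:
Op 1: place WQ@(0,1)
Op 2: place BR@(4,0)
Op 3: place WK@(1,3)
Op 4: place BB@(4,5)
Op 5: remove (4,5)
Op 6: place BR@(5,3)
Op 7: remove (0,1)
Op 8: place BN@(1,4)
Per-piece attacks for B:
  BN@(1,4): attacks (3,5) (2,2) (3,3) (0,2)
  BR@(4,0): attacks (4,1) (4,2) (4,3) (4,4) (4,5) (5,0) (3,0) (2,0) (1,0) (0,0)
  BR@(5,3): attacks (5,4) (5,5) (5,2) (5,1) (5,0) (4,3) (3,3) (2,3) (1,3) [ray(-1,0) blocked at (1,3)]
Union (20 distinct): (0,0) (0,2) (1,0) (1,3) (2,0) (2,2) (2,3) (3,0) (3,3) (3,5) (4,1) (4,2) (4,3) (4,4) (4,5) (5,0) (5,1) (5,2) (5,4) (5,5)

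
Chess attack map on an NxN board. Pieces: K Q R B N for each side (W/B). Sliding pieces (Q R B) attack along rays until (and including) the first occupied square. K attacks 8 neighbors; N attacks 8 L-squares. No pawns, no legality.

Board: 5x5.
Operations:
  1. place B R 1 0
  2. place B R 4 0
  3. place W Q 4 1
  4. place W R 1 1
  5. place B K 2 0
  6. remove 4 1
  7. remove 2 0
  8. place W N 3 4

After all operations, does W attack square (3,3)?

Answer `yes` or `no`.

Answer: no

Derivation:
Op 1: place BR@(1,0)
Op 2: place BR@(4,0)
Op 3: place WQ@(4,1)
Op 4: place WR@(1,1)
Op 5: place BK@(2,0)
Op 6: remove (4,1)
Op 7: remove (2,0)
Op 8: place WN@(3,4)
Per-piece attacks for W:
  WR@(1,1): attacks (1,2) (1,3) (1,4) (1,0) (2,1) (3,1) (4,1) (0,1) [ray(0,-1) blocked at (1,0)]
  WN@(3,4): attacks (4,2) (2,2) (1,3)
W attacks (3,3): no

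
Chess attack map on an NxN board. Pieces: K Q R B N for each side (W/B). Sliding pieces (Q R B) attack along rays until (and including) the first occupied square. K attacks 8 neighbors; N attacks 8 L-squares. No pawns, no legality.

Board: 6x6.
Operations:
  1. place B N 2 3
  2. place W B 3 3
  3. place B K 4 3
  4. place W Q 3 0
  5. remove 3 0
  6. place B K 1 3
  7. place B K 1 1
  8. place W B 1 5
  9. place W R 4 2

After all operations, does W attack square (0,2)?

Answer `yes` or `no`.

Answer: yes

Derivation:
Op 1: place BN@(2,3)
Op 2: place WB@(3,3)
Op 3: place BK@(4,3)
Op 4: place WQ@(3,0)
Op 5: remove (3,0)
Op 6: place BK@(1,3)
Op 7: place BK@(1,1)
Op 8: place WB@(1,5)
Op 9: place WR@(4,2)
Per-piece attacks for W:
  WB@(1,5): attacks (2,4) (3,3) (0,4) [ray(1,-1) blocked at (3,3)]
  WB@(3,3): attacks (4,4) (5,5) (4,2) (2,4) (1,5) (2,2) (1,1) [ray(1,-1) blocked at (4,2); ray(-1,1) blocked at (1,5); ray(-1,-1) blocked at (1,1)]
  WR@(4,2): attacks (4,3) (4,1) (4,0) (5,2) (3,2) (2,2) (1,2) (0,2) [ray(0,1) blocked at (4,3)]
W attacks (0,2): yes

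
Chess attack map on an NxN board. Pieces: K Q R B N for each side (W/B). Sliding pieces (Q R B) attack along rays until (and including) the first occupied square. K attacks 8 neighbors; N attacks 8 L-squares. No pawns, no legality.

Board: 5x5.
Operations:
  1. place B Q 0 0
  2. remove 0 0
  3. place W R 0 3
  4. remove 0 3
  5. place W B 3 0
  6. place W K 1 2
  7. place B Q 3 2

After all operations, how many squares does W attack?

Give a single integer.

Op 1: place BQ@(0,0)
Op 2: remove (0,0)
Op 3: place WR@(0,3)
Op 4: remove (0,3)
Op 5: place WB@(3,0)
Op 6: place WK@(1,2)
Op 7: place BQ@(3,2)
Per-piece attacks for W:
  WK@(1,2): attacks (1,3) (1,1) (2,2) (0,2) (2,3) (2,1) (0,3) (0,1)
  WB@(3,0): attacks (4,1) (2,1) (1,2) [ray(-1,1) blocked at (1,2)]
Union (10 distinct): (0,1) (0,2) (0,3) (1,1) (1,2) (1,3) (2,1) (2,2) (2,3) (4,1)

Answer: 10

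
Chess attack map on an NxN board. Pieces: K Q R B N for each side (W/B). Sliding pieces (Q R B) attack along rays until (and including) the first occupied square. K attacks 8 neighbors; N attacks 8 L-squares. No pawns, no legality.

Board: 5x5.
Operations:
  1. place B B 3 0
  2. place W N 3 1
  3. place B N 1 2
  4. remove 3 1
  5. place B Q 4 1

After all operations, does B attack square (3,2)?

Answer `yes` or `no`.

Op 1: place BB@(3,0)
Op 2: place WN@(3,1)
Op 3: place BN@(1,2)
Op 4: remove (3,1)
Op 5: place BQ@(4,1)
Per-piece attacks for B:
  BN@(1,2): attacks (2,4) (3,3) (0,4) (2,0) (3,1) (0,0)
  BB@(3,0): attacks (4,1) (2,1) (1,2) [ray(1,1) blocked at (4,1); ray(-1,1) blocked at (1,2)]
  BQ@(4,1): attacks (4,2) (4,3) (4,4) (4,0) (3,1) (2,1) (1,1) (0,1) (3,2) (2,3) (1,4) (3,0) [ray(-1,-1) blocked at (3,0)]
B attacks (3,2): yes

Answer: yes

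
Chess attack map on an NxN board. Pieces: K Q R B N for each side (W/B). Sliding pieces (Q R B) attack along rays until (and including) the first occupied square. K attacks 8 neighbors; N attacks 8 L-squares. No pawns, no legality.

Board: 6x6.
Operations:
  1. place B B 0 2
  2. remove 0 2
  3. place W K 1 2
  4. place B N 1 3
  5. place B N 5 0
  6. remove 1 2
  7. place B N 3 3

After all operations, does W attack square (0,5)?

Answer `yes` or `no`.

Answer: no

Derivation:
Op 1: place BB@(0,2)
Op 2: remove (0,2)
Op 3: place WK@(1,2)
Op 4: place BN@(1,3)
Op 5: place BN@(5,0)
Op 6: remove (1,2)
Op 7: place BN@(3,3)
Per-piece attacks for W:
W attacks (0,5): no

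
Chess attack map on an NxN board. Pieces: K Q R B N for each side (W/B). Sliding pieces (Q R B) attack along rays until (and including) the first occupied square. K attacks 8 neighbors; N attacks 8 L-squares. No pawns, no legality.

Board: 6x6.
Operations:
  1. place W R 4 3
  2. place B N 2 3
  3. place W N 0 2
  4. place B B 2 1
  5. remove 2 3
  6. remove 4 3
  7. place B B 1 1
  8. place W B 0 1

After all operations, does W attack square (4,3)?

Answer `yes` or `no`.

Answer: no

Derivation:
Op 1: place WR@(4,3)
Op 2: place BN@(2,3)
Op 3: place WN@(0,2)
Op 4: place BB@(2,1)
Op 5: remove (2,3)
Op 6: remove (4,3)
Op 7: place BB@(1,1)
Op 8: place WB@(0,1)
Per-piece attacks for W:
  WB@(0,1): attacks (1,2) (2,3) (3,4) (4,5) (1,0)
  WN@(0,2): attacks (1,4) (2,3) (1,0) (2,1)
W attacks (4,3): no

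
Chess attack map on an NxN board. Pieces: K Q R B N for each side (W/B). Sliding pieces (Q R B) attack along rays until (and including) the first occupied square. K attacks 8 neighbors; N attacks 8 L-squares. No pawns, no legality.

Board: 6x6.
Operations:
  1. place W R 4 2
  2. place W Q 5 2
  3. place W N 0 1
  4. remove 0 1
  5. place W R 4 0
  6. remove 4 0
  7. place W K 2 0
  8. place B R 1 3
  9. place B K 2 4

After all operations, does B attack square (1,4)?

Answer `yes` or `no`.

Op 1: place WR@(4,2)
Op 2: place WQ@(5,2)
Op 3: place WN@(0,1)
Op 4: remove (0,1)
Op 5: place WR@(4,0)
Op 6: remove (4,0)
Op 7: place WK@(2,0)
Op 8: place BR@(1,3)
Op 9: place BK@(2,4)
Per-piece attacks for B:
  BR@(1,3): attacks (1,4) (1,5) (1,2) (1,1) (1,0) (2,3) (3,3) (4,3) (5,3) (0,3)
  BK@(2,4): attacks (2,5) (2,3) (3,4) (1,4) (3,5) (3,3) (1,5) (1,3)
B attacks (1,4): yes

Answer: yes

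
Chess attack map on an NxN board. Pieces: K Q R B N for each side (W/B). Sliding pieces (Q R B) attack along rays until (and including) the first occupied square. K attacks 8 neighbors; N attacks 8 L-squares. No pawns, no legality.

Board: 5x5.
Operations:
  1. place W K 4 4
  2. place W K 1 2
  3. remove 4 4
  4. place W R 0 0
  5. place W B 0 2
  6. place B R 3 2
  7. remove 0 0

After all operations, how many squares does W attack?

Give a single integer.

Answer: 10

Derivation:
Op 1: place WK@(4,4)
Op 2: place WK@(1,2)
Op 3: remove (4,4)
Op 4: place WR@(0,0)
Op 5: place WB@(0,2)
Op 6: place BR@(3,2)
Op 7: remove (0,0)
Per-piece attacks for W:
  WB@(0,2): attacks (1,3) (2,4) (1,1) (2,0)
  WK@(1,2): attacks (1,3) (1,1) (2,2) (0,2) (2,3) (2,1) (0,3) (0,1)
Union (10 distinct): (0,1) (0,2) (0,3) (1,1) (1,3) (2,0) (2,1) (2,2) (2,3) (2,4)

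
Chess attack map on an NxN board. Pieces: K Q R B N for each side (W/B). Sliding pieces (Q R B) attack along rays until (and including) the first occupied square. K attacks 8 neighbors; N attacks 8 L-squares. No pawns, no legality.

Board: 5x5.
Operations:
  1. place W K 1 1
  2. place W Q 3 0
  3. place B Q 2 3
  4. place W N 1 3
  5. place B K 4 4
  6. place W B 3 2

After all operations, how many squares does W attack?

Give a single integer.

Op 1: place WK@(1,1)
Op 2: place WQ@(3,0)
Op 3: place BQ@(2,3)
Op 4: place WN@(1,3)
Op 5: place BK@(4,4)
Op 6: place WB@(3,2)
Per-piece attacks for W:
  WK@(1,1): attacks (1,2) (1,0) (2,1) (0,1) (2,2) (2,0) (0,2) (0,0)
  WN@(1,3): attacks (3,4) (2,1) (3,2) (0,1)
  WQ@(3,0): attacks (3,1) (3,2) (4,0) (2,0) (1,0) (0,0) (4,1) (2,1) (1,2) (0,3) [ray(0,1) blocked at (3,2)]
  WB@(3,2): attacks (4,3) (4,1) (2,3) (2,1) (1,0) [ray(-1,1) blocked at (2,3)]
Union (16 distinct): (0,0) (0,1) (0,2) (0,3) (1,0) (1,2) (2,0) (2,1) (2,2) (2,3) (3,1) (3,2) (3,4) (4,0) (4,1) (4,3)

Answer: 16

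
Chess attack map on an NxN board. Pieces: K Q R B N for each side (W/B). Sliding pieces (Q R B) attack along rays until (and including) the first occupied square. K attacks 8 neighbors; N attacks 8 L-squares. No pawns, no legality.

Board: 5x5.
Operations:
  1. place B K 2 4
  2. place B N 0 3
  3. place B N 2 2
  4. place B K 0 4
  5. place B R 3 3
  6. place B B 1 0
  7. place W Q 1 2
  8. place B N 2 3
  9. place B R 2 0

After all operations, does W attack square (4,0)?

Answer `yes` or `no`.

Answer: no

Derivation:
Op 1: place BK@(2,4)
Op 2: place BN@(0,3)
Op 3: place BN@(2,2)
Op 4: place BK@(0,4)
Op 5: place BR@(3,3)
Op 6: place BB@(1,0)
Op 7: place WQ@(1,2)
Op 8: place BN@(2,3)
Op 9: place BR@(2,0)
Per-piece attacks for W:
  WQ@(1,2): attacks (1,3) (1,4) (1,1) (1,0) (2,2) (0,2) (2,3) (2,1) (3,0) (0,3) (0,1) [ray(0,-1) blocked at (1,0); ray(1,0) blocked at (2,2); ray(1,1) blocked at (2,3); ray(-1,1) blocked at (0,3)]
W attacks (4,0): no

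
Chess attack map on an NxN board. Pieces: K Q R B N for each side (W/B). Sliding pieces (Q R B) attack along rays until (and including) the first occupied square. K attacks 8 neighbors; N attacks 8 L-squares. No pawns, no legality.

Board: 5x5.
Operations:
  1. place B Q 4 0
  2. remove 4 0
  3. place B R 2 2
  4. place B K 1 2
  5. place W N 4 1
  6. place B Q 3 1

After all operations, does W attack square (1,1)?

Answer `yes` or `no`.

Answer: no

Derivation:
Op 1: place BQ@(4,0)
Op 2: remove (4,0)
Op 3: place BR@(2,2)
Op 4: place BK@(1,2)
Op 5: place WN@(4,1)
Op 6: place BQ@(3,1)
Per-piece attacks for W:
  WN@(4,1): attacks (3,3) (2,2) (2,0)
W attacks (1,1): no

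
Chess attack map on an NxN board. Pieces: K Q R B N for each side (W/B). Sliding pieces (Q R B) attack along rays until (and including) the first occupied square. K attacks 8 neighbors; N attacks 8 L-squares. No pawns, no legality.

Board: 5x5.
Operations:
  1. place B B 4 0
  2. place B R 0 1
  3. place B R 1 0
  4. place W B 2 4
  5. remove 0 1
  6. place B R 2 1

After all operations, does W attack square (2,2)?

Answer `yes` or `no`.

Op 1: place BB@(4,0)
Op 2: place BR@(0,1)
Op 3: place BR@(1,0)
Op 4: place WB@(2,4)
Op 5: remove (0,1)
Op 6: place BR@(2,1)
Per-piece attacks for W:
  WB@(2,4): attacks (3,3) (4,2) (1,3) (0,2)
W attacks (2,2): no

Answer: no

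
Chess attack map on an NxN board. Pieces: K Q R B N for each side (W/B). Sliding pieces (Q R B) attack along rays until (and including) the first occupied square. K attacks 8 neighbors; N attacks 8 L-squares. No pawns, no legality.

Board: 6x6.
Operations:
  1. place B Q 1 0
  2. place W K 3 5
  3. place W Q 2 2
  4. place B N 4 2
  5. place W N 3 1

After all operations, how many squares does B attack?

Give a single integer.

Op 1: place BQ@(1,0)
Op 2: place WK@(3,5)
Op 3: place WQ@(2,2)
Op 4: place BN@(4,2)
Op 5: place WN@(3,1)
Per-piece attacks for B:
  BQ@(1,0): attacks (1,1) (1,2) (1,3) (1,4) (1,5) (2,0) (3,0) (4,0) (5,0) (0,0) (2,1) (3,2) (4,3) (5,4) (0,1)
  BN@(4,2): attacks (5,4) (3,4) (2,3) (5,0) (3,0) (2,1)
Union (17 distinct): (0,0) (0,1) (1,1) (1,2) (1,3) (1,4) (1,5) (2,0) (2,1) (2,3) (3,0) (3,2) (3,4) (4,0) (4,3) (5,0) (5,4)

Answer: 17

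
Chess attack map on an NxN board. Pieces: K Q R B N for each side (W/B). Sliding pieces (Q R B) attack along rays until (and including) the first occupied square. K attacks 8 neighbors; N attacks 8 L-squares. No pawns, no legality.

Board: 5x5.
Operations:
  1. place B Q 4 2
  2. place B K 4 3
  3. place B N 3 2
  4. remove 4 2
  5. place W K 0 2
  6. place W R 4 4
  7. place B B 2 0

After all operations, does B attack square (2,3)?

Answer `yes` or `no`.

Answer: no

Derivation:
Op 1: place BQ@(4,2)
Op 2: place BK@(4,3)
Op 3: place BN@(3,2)
Op 4: remove (4,2)
Op 5: place WK@(0,2)
Op 6: place WR@(4,4)
Op 7: place BB@(2,0)
Per-piece attacks for B:
  BB@(2,0): attacks (3,1) (4,2) (1,1) (0,2) [ray(-1,1) blocked at (0,2)]
  BN@(3,2): attacks (4,4) (2,4) (1,3) (4,0) (2,0) (1,1)
  BK@(4,3): attacks (4,4) (4,2) (3,3) (3,4) (3,2)
B attacks (2,3): no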